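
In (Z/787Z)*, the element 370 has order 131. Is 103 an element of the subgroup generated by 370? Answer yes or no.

103 ∈ ⟨370⟩ iff 103^131 ≡ 1 (mod 787), since |⟨370⟩| = 131.
103^131 mod 787 = 380.
Since 380 ≠ 1, 103 does not lie in the subgroup.

no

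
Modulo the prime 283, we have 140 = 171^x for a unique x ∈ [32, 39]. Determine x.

35

Compute 171^32 mod 283 = 233, then multiply by 171 repeatedly:
  171^32=233  171^33=223  171^34=211  171^35=140
Found 140 at exponent 35.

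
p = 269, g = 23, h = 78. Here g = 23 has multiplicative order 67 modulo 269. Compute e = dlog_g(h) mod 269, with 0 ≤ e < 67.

6

Baby-step giant-step with m = ceil(sqrt(67)) = 9.
Baby table (23^j mod 269 for j=0..8):
  0:1  1:23  2:260  3:62  4:81  5:249  6:78  7:180
  8:105
Giant step factor: 23^(-9) ≡ 224 (mod 269).
Scan 78·224^i mod 269 for i = 0, 1, …:
  i=0: 78
Match at i=0, j=6: e = 0·9 + 6 = 6.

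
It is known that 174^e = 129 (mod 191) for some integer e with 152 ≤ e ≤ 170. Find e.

168

Compute 174^152 mod 191 = 184, then multiply by 174 repeatedly:
  174^152=184  174^153=119  174^154=78  174^155=11  174^156=4
  174^157=123  174^158=10  174^159=21  174^160=25  174^161=148
  174^162=158  174^163=179  174^164=13  174^165=161  174^166=128
  174^167=116  174^168=129
Found 129 at exponent 168.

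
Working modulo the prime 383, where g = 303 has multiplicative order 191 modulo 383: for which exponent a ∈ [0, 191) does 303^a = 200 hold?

Baby-step giant-step with m = ceil(sqrt(191)) = 14.
Baby table (303^j mod 383 for j=0..13):
  0:1  1:303  2:272  3:71  4:65  5:162  6:62  7:19
  8:12  9:189  10:200  11:86  12:14  13:29
Giant step factor: 303^(-14) ≡ 87 (mod 383).
Scan 200·87^i mod 383 for i = 0, 1, …:
  i=0: 200
Match at i=0, j=10: a = 0·14 + 10 = 10.

10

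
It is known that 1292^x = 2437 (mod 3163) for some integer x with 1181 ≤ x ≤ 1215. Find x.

1205

Compute 1292^1181 mod 3163 = 1669, then multiply by 1292 repeatedly:
  1292^1181=1669  1292^1182=2345  1292^1183=2749  1292^1184=2822  1292^1185=2248
  1292^1186=782  1292^1187=1347  1292^1188=674  1292^1189=983  1292^1190=1673
  1292^1191=1187  1292^1192=2712  1292^1193=2463  1292^1194=218  1292^1195=149
  1292^1196=2728  1292^1197=994  1292^1198=70  1292^1199=1876  1292^1200=934
  1292^1201=1625  1292^1202=2431  1292^1203=3156  1292^1204=445  1292^1205=2437
Found 2437 at exponent 1205.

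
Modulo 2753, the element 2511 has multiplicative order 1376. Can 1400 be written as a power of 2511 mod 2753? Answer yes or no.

yes

1400 ∈ ⟨2511⟩ iff 1400^1376 ≡ 1 (mod 2753), since |⟨2511⟩| = 1376.
1400^1376 mod 2753 = 1.
Since 1 = 1, 1400 lies in the subgroup.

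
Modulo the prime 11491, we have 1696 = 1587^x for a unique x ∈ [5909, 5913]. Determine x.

5911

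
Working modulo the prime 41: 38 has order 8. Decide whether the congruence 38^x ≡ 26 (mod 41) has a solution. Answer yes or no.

⟨38⟩ has order 8; its elements mod 41 are {1, 3, 9, 14, 27, 32, 38, 40}.
26 is not in this set.

no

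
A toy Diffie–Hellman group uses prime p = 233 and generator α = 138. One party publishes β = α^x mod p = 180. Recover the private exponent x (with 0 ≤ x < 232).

Baby-step giant-step with m = ceil(sqrt(232)) = 16.
Baby table (138^j mod 233 for j=0..15):
  0:1  1:138  2:171  3:65  4:116  5:164  6:31  7:84
  8:175  9:151  10:101  11:191  12:29  13:41  14:66  15:21
Giant step factor: 138^(-16) ≡ 16 (mod 233).
Scan 180·16^i mod 233 for i = 0, 1, …:
  i=0: 180   i=1: 84
Match at i=1, j=7: x = 1·16 + 7 = 23.

23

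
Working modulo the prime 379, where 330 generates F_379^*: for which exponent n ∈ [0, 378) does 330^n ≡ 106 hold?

194

Baby-step giant-step with m = ceil(sqrt(378)) = 20.
Baby table (330^j mod 379 for j=0..19):
  0:1  1:330  2:127  3:220  4:211  5:273  6:267  7:182
  8:178  9:374  10:245  11:123  12:37  13:82  14:151  15:181
  16:227  17:247  18:25  19:291
Giant step factor: 330^(-20) ≡ 326 (mod 379).
Scan 106·326^i mod 379 for i = 0, 1, …:
  i=0: 106   i=1: 67   i=2: 239   i=3: 219
  i=4: 142   i=5: 54   i=6: 170   i=7: 86
  i=8: 369   i=9: 151
Match at i=9, j=14: n = 9·20 + 14 = 194.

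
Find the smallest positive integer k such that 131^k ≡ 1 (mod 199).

99

The order of 131 must divide p − 1 = 198 = 2 · 3^2 · 11.
Divisors: 1, 2, 3, 6, 9, 11, 18, 22, 33, 66, 99, 198.
Check each in increasing order: 131^1 ≡ 131;  131^2 ≡ 47;  131^3 ≡ 187;  131^6 ≡ 144;  131^9 ≡ 63;  131^11 ≡ 175;  131^18 ≡ 188;  131^22 ≡ 178;  131^33 ≡ 106;  131^66 ≡ 92;  131^99 ≡ 1.
Smallest exponent giving 1 is 99.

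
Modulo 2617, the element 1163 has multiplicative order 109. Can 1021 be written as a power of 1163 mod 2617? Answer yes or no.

1021 ∈ ⟨1163⟩ iff 1021^109 ≡ 1 (mod 2617), since |⟨1163⟩| = 109.
1021^109 mod 2617 = 1.
Since 1 = 1, 1021 lies in the subgroup.

yes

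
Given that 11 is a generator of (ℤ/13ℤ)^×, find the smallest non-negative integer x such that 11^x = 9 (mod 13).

8

Successive powers of 11 modulo 13:
  11^0=1  11^1=11  11^2=4  11^3=5  11^4=3  11^5=7
  11^6=12  11^7=2  11^8=9
So 11^8 ≡ 9 (mod 13), giving x = 8.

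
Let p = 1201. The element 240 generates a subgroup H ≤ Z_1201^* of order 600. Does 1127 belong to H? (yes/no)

no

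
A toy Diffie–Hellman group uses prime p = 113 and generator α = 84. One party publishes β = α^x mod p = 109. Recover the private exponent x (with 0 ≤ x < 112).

16

Successive powers of 84 modulo 113:
  84^0=1  84^1=84  84^2=50  84^3=19  84^4=14  84^5=46
  84^6=22  84^7=40  84^8=83  84^9=79  84^10=82  84^11=108
  84^12=32  84^13=89  84^14=18  84^15=43  84^16=109
So 84^16 ≡ 109 (mod 113), giving x = 16.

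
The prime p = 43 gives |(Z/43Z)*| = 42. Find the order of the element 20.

42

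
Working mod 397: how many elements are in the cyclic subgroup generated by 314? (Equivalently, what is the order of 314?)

The order of 314 must divide p − 1 = 396 = 2^2 · 3^2 · 11.
Divisors: 1, 2, 3, 4, 6, 9, 11, 12, 18, 22, 33, 36, 44, 66, 99, 132, 198, 396.
Check each in increasing order: 314^1 ≡ 314;  314^2 ≡ 140;  314^3 ≡ 290;  314^4 ≡ 147;  314^6 ≡ 333;  314^9 ≡ 99;  314^11 ≡ 362;  314^12 ≡ 126;  314^18 ≡ 273;  314^22 ≡ 34;  314^33 ≡ 1.
Smallest exponent giving 1 is 33.

33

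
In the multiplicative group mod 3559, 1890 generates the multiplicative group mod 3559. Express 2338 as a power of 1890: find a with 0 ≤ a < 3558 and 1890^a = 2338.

Baby-step giant-step with m = ceil(sqrt(3558)) = 60.
Baby table (1890^j mod 3559 for j=0..59):
  0:1  1:1890  2:2423  3:2596  4:2138  5:1355  6:2029  7:1767
  8:1288  9:3523  10:3140  11:1747  12:2637  13:1330  14:1046  15:1695
  16:450  17:3458  18:1296  19:848  20:1170  21:1161  22:1946  23:1493
  24:3042  25:1595  26:77  27:3170  28:1503  29:588  30:912  31:1124
  32:3196  33:817  34:3083  35:787  36:3327  37:2836  38:186  39:2758
  40:2244  41:2391  42:2619  43:2900  44:140  45:1234  46:1115  47:422
  48:364  49:1073  50:2899  51:1809  52:2370  53:2078  54:1843  55:2568
  56:2603  57:1132  58:521  59:2406
Giant step factor: 1890^(-60) ≡ 687 (mod 3559).
Scan 2338·687^i mod 3559 for i = 0, 1, …:
  i=0: 2338   i=1: 1097   i=2: 2690   i=3: 909
  i=4: 1658   i=5: 166   i=6: 154   i=7: 2587
  i=8: 1328   i=9: 1232     …   i=24: 439
  i=25: 2637
Match at i=25, j=12: a = 25·60 + 12 = 1512.

1512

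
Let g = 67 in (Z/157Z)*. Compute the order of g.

13

The order of 67 must divide p − 1 = 156 = 2^2 · 3 · 13.
Divisors: 1, 2, 3, 4, 6, 12, 13, 26, 39, 52, 78, 156.
Check each in increasing order: 67^1 ≡ 67;  67^2 ≡ 93;  67^3 ≡ 108;  67^4 ≡ 14;  67^6 ≡ 46;  67^12 ≡ 75;  67^13 ≡ 1.
Smallest exponent giving 1 is 13.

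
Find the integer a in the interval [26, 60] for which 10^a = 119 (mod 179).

37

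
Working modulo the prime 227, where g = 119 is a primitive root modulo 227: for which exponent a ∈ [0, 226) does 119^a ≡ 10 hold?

Baby-step giant-step with m = ceil(sqrt(226)) = 16.
Baby table (119^j mod 227 for j=0..15):
  0:1  1:119  2:87  3:138  4:78  5:202  6:203  7:95
  8:182  9:93  10:171  11:146  12:122  13:217  14:172  15:38
Giant step factor: 119^(-16) ≡ 63 (mod 227).
Scan 10·63^i mod 227 for i = 0, 1, …:
  i=0: 10   i=1: 176   i=2: 192   i=3: 65
  i=4: 9   i=5: 113   i=6: 82   i=7: 172
Match at i=7, j=14: a = 7·16 + 14 = 126.

126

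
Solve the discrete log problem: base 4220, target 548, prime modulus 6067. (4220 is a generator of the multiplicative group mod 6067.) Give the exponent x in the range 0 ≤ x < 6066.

692

Baby-step giant-step with m = ceil(sqrt(6066)) = 78.
Baby table (4220^j mod 6067 for j=0..77):
  0:1  1:4220  2:1755  3:4360  4:4056  5:1313  6:1689  7:4922
  8:3499  9:4769  10:941  11:3202  12:1231  13:1468  14:553  15:3932
  16:5862  17:2481  18:4245  19:4116  20:5766  21:3850  22:5641  23:4179
  24:4678  25:5209  26:1239  27:4893  28:2459  29:2410  30:1908  31:851
  32:5623  33:1023  34:3423  35:5600  36:1035  37:5527  38:2392  39:4819
  40:5663  41:6014  42:819  43:4057  44:5533  45:3444  46:3215  47:1488
  48:15  49:2630  50:2057  51:4730  52:170  53:1494  54:1067  55:1026
  56:3949  57:4798  58:1981  59:5561  60:264  61:3819  62:2228  63:4377
  64:2992  65:813  66:3005  67:1070  68:1552  69:3147  70:5744  71:2015
  72:3433  73:5331  74:384  75:591  76:483  77:5815
Giant step factor: 4220^(-78) ≡ 4468 (mod 6067).
Scan 548·4468^i mod 6067 for i = 0, 1, …:
  i=0: 548   i=1: 3463   i=2: 1834   i=3: 3862
  i=4: 868   i=5: 1411   i=6: 735   i=7: 1733
  i=8: 1552
Match at i=8, j=68: x = 8·78 + 68 = 692.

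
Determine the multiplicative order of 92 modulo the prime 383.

191

The order of 92 must divide p − 1 = 382 = 2 · 191.
Divisors: 1, 2, 191, 382.
Check each in increasing order: 92^1 ≡ 92;  92^2 ≡ 38;  92^191 ≡ 1.
Smallest exponent giving 1 is 191.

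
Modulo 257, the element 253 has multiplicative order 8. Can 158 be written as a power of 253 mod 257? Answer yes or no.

no

⟨253⟩ has order 8; its elements mod 257 are {1, 4, 16, 64, 193, 241, 253, 256}.
158 is not in this set.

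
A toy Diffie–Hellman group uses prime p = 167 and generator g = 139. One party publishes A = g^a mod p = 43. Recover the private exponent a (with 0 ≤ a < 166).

135

Baby-step giant-step with m = ceil(sqrt(166)) = 13.
Baby table (139^j mod 167 for j=0..12):
  0:1  1:139  2:116  3:92  4:96  5:151  6:114  7:148
  8:31  9:134  10:89  11:13  12:137
Giant step factor: 139^(-13) ≡ 67 (mod 167).
Scan 43·67^i mod 167 for i = 0, 1, …:
  i=0: 43   i=1: 42   i=2: 142   i=3: 162
  i=4: 166   i=5: 100   i=6: 20   i=7: 4
  i=8: 101   i=9: 87   i=10: 151
Match at i=10, j=5: a = 10·13 + 5 = 135.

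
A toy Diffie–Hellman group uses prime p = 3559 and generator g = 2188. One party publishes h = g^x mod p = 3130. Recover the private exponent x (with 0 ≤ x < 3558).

Baby-step giant-step with m = ceil(sqrt(3558)) = 60.
Baby table (2188^j mod 3559 for j=0..59):
  0:1  1:2188  2:489  3:2232  4:668  5:2394  6:2783  7:3314
  8:1349  9:1201  10:1246  11:54  12:705  13:1493  14:3081  15:482
  16:1152  17:804  18:1006  19:1666  20:792  21:3222  22:2916  23:2480
  24:2324  25:2660  26:1115  27:1705  28:708  29:939  30:989  31:60
  32:3156  33:868  34:2237  35:931  36:1280  37:3266  38:3095  39:2642
  40:880  41:21  42:3240  43:3151  44:605  45:3351  46:448  47:1499
  48:1973  49:3416  50:308  51:1253  52:1134  53:569  54:2881  55:639
  56:3004  57:2838  58:2648  59:3331
Giant step factor: 2188^(-60) ≡ 1314 (mod 3559).
Scan 3130·1314^i mod 3559 for i = 0, 1, …:
  i=0: 3130   i=1: 2175   i=2: 73   i=3: 3388
  i=4: 3082   i=5: 3165   i=6: 1898   i=7: 2672
  i=8: 1834   i=9: 433   i=10: 3081
Match at i=10, j=14: x = 10·60 + 14 = 614.

614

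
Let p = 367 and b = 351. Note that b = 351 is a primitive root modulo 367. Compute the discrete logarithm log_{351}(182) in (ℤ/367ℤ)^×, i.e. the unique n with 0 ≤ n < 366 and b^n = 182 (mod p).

308

Baby-step giant-step with m = ceil(sqrt(366)) = 20.
Baby table (351^j mod 367 for j=0..19):
  0:1  1:351  2:256  3:308  4:210  5:310  6:178  7:88
  8:60  9:141  10:313  11:130  12:122  13:250  14:37  15:142
  16:297  17:19  18:63  19:93
Giant step factor: 351^(-20) ≡ 55 (mod 367).
Scan 182·55^i mod 367 for i = 0, 1, …:
  i=0: 182   i=1: 101   i=2: 50   i=3: 181
  i=4: 46   i=5: 328   i=6: 57   i=7: 199
  i=8: 302   i=9: 95     …   i=14: 268
  i=15: 60
Match at i=15, j=8: n = 15·20 + 8 = 308.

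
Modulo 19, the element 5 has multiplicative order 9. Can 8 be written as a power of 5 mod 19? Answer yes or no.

⟨5⟩ has order 9; its elements mod 19 are {1, 4, 5, 6, 7, 9, 11, 16, 17}.
8 is not in this set.

no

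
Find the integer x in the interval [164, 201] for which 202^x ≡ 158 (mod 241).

172

Compute 202^164 mod 241 = 134, then multiply by 202 repeatedly:
  202^164=134  202^165=76  202^166=169  202^167=157  202^168=143
  202^169=207  202^170=121  202^171=101  202^172=158
Found 158 at exponent 172.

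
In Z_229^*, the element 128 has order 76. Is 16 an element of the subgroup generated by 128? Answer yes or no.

yes

16 ∈ ⟨128⟩ iff 16^76 ≡ 1 (mod 229), since |⟨128⟩| = 76.
16^76 mod 229 = 1.
Since 1 = 1, 16 lies in the subgroup.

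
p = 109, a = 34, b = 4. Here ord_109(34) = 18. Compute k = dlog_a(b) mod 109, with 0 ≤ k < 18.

13

Successive powers of 34 modulo 109:
  34^0=1  34^1=34  34^2=66  34^3=64  34^4=105  34^5=82
  34^6=63  34^7=71  34^8=16  34^9=108  34^10=75  34^11=43
  34^12=45  34^13=4
So 34^13 ≡ 4 (mod 109), giving k = 13.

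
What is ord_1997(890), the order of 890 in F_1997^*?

499

The order of 890 must divide p − 1 = 1996 = 2^2 · 499.
Divisors: 1, 2, 4, 499, 998, 1996.
Check each in increasing order: 890^1 ≡ 890;  890^2 ≡ 1288;  890^4 ≡ 1434;  890^499 ≡ 1.
Smallest exponent giving 1 is 499.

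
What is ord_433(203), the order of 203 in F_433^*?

72

The order of 203 must divide p − 1 = 432 = 2^4 · 3^3.
Divisors: 1, 2, 3, 4, 6, 8, 9, 12, 16, 18, 24, 27, 36, 48, 54, 72, 108, 144, 216, 432.
Check each in increasing order: 203^1 ≡ 203;  203^2 ≡ 74;  203^3 ≡ 300;  203^4 ≡ 280;  203^6 ≡ 369;  203^8 ≡ 27;  203^9 ≡ 285;  203^12 ≡ 199;  203^16 ≡ 296;  203^18 ≡ 254;  203^24 ≡ 198;  203^27 ≡ 79;  203^36 ≡ 432;  203^48 ≡ 234;  203^54 ≡ 179;  203^72 ≡ 1.
Smallest exponent giving 1 is 72.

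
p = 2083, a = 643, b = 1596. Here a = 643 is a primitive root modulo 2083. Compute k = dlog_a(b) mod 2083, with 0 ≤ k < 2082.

1726

Baby-step giant-step with m = ceil(sqrt(2082)) = 46.
Baby table (643^j mod 2083 for j=0..45):
  0:1  1:643  2:1015  3:666  4:1223  5:1098  6:1960  7:65
  8:135  9:1402  10:1630  11:341  12:548  13:337  14:59  15:443
  16:1561  17:1800  18:1335  19:209  20:1075  21:1752  22:1716  23:1481
  24:352  25:1372  26:1087  27:1136  28:1398  29:1141  30:447  31:2050
  32:1694  33:1916  34:935  35:1301  36:1260  37:1976  38:2021  39:1794
  40:1643  41:368  42:1245  43:663  44:1377  45:136
Giant step factor: 643^(-46) ≡ 1480 (mod 2083).
Scan 1596·1480^i mod 2083 for i = 0, 1, …:
  i=0: 1596   i=1: 2041   i=2: 330   i=3: 978
  i=4: 1838   i=5: 1925   i=6: 1539   i=7: 1001
  i=8: 467   i=9: 1687     …   i=36: 1205
  i=37: 352
Match at i=37, j=24: k = 37·46 + 24 = 1726.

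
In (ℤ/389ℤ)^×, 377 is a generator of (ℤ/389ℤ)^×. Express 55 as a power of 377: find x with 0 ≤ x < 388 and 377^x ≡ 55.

Baby-step giant-step with m = ceil(sqrt(388)) = 20.
Baby table (377^j mod 389 for j=0..19):
  0:1  1:377  2:144  3:217  4:119  5:128  6:20  7:149
  8:157  9:61  10:46  11:226  12:11  13:257  14:28  15:53
  16:142  17:241  18:220  19:83
Giant step factor: 377^(-20) ≡ 91 (mod 389).
Scan 55·91^i mod 389 for i = 0, 1, …:
  i=0: 55   i=1: 337   i=2: 325   i=3: 11
Match at i=3, j=12: x = 3·20 + 12 = 72.

72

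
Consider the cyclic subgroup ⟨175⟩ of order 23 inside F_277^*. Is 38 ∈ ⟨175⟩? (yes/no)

38 ∈ ⟨175⟩ iff 38^23 ≡ 1 (mod 277), since |⟨175⟩| = 23.
38^23 mod 277 = 217.
Since 217 ≠ 1, 38 does not lie in the subgroup.

no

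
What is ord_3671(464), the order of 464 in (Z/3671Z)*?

3670

The order of 464 must divide p − 1 = 3670 = 2 · 5 · 367.
Divisors: 1, 2, 5, 10, 367, 734, 1835, 3670.
Check each in increasing order: 464^1 ≡ 464;  464^2 ≡ 2378;  464^5 ≡ 571;  464^10 ≡ 2993;  464^367 ≡ 129;  464^734 ≡ 1957;  464^1835 ≡ 3670;  464^3670 ≡ 1.
Smallest exponent giving 1 is 3670.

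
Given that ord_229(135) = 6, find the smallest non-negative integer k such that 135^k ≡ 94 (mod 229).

4

Successive powers of 135 modulo 229:
  135^0=1  135^1=135  135^2=134  135^3=228  135^4=94
So 135^4 ≡ 94 (mod 229), giving k = 4.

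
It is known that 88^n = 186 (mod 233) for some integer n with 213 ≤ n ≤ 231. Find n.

Compute 88^213 mod 233 = 151, then multiply by 88 repeatedly:
  88^213=151  88^214=7  88^215=150  88^216=152  88^217=95
  88^218=205  88^219=99  88^220=91  88^221=86  88^222=112
  88^223=70  88^224=102  88^225=122  88^226=18  88^227=186
Found 186 at exponent 227.

227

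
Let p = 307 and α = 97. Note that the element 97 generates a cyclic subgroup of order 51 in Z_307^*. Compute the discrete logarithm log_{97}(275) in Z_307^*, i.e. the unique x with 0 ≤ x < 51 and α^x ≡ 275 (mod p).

Baby-step giant-step with m = ceil(sqrt(51)) = 8.
Baby table (97^j mod 307 for j=0..7):
  0:1  1:97  2:199  3:269  4:305  5:113  6:216  7:76
Giant step factor: 97^(-8) ≡ 77 (mod 307).
Scan 275·77^i mod 307 for i = 0, 1, …:
  i=0: 275   i=1: 299   i=2: 305
Match at i=2, j=4: x = 2·8 + 4 = 20.

20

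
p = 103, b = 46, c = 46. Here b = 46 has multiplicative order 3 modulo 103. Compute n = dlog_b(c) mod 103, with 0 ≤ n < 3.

Successive powers of 46 modulo 103:
  46^0=1  46^1=46
So 46^1 ≡ 46 (mod 103), giving n = 1.

1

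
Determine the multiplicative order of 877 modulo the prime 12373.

The order of 877 must divide p − 1 = 12372 = 2^2 · 3 · 1031.
Divisors: 1, 2, 3, 4, 6, 12, 1031, 2062, 3093, 4124, 6186, 12372.
Check each in increasing order: 877^1 ≡ 877;  877^2 ≡ 2003;  877^3 ≡ 12038;  877^4 ≡ 3157;  877^6 ≡ 868;  877^12 ≡ 11044;  877^1031 ≡ 10876;  877^2062 ≡ 1496;  877^3093 ≡ 1.
Smallest exponent giving 1 is 3093.

3093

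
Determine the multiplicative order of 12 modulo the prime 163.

162

The order of 12 must divide p − 1 = 162 = 2 · 3^4.
Divisors: 1, 2, 3, 6, 9, 18, 27, 54, 81, 162.
Check each in increasing order: 12^1 ≡ 12;  12^2 ≡ 144;  12^3 ≡ 98;  12^6 ≡ 150;  12^9 ≡ 30;  12^18 ≡ 85;  12^27 ≡ 105;  12^54 ≡ 104;  12^81 ≡ 162;  12^162 ≡ 1.
Smallest exponent giving 1 is 162.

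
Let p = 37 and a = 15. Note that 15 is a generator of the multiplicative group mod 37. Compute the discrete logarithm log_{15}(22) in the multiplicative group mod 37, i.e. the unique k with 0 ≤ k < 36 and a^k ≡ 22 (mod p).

Successive powers of 15 modulo 37:
  15^0=1  15^1=15  15^2=3  15^3=8  15^4=9  15^5=24
  15^6=27  15^7=35  15^8=7  15^9=31  15^10=21  15^11=19
  15^12=26  15^13=20  15^14=4  15^15=23  15^16=12  15^17=32
  15^18=36  15^19=22
So 15^19 ≡ 22 (mod 37), giving k = 19.

19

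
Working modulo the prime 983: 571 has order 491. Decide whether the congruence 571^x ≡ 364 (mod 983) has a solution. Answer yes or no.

no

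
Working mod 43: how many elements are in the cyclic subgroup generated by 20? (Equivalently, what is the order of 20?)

42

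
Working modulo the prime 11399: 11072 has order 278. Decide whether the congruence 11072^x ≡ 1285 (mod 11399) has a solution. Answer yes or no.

no

1285 ∈ ⟨11072⟩ iff 1285^278 ≡ 1 (mod 11399), since |⟨11072⟩| = 278.
1285^278 mod 11399 = 9982.
Since 9982 ≠ 1, 1285 does not lie in the subgroup.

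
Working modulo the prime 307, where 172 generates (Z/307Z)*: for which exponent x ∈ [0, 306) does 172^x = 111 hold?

13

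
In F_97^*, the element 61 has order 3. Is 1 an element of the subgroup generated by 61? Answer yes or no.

1 ∈ ⟨61⟩ iff 1^3 ≡ 1 (mod 97), since |⟨61⟩| = 3.
1^3 mod 97 = 1.
Since 1 = 1, 1 lies in the subgroup.

yes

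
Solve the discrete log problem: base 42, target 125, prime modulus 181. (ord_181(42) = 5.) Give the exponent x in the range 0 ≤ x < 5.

4

Successive powers of 42 modulo 181:
  42^0=1  42^1=42  42^2=135  42^3=59  42^4=125
So 42^4 ≡ 125 (mod 181), giving x = 4.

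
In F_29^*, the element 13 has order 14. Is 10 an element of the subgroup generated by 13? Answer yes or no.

no

10 ∈ ⟨13⟩ iff 10^14 ≡ 1 (mod 29), since |⟨13⟩| = 14.
10^14 mod 29 = 28.
Since 28 ≠ 1, 10 does not lie in the subgroup.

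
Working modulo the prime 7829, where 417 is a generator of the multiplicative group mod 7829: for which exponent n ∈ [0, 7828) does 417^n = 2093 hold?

Baby-step giant-step with m = ceil(sqrt(7828)) = 89.
Baby table (417^j mod 7829 for j=0..88):
  0:1  1:417  2:1651  3:7344  4:1309  5:5652  6:355  7:7113
  8:6759  9:63  10:2784  11:2236  12:761  13:4177  14:3771  15:6707
  16:1866  17:3051  18:3969  19:3154  20:7775  21:969  22:4794  23:2703
  24:7604  25:123  26:4317  27:7348  28:2977  29:4427  30:6244  31:4520
  32:5880  33:1483  34:7749  35:5785  36:1013  37:7484  38:4886  39:1922
  40:2916  41:2477  42:7310  43:2789  44:4321  45:1187  46:1752  47:2487
  48:3651  49:3641  50:7300  51:6448  52:3469  53:6037  54:4320  55:770
  56:101  57:2972  58:2342  59:5818  60:6945  61:7164  62:4539  63:5974
  64:1536  65:6363  66:7169  67:6624  68:6400  69:6940  70:5079  71:4113
  72:570  73:2820  74:1590  75:5394  76:2375  77:3921  78:6625  79:6817
  80:762  81:4594  82:5422  83:6222  84:3175  85:874  86:4324  87:2438
  88:6705
Giant step factor: 417^(-89) ≡ 7609 (mod 7829).
Scan 2093·7609^i mod 7829 for i = 0, 1, …:
  i=0: 2093   i=1: 1451   i=2: 1769   i=3: 2270
  i=4: 1656   i=5: 3643   i=6: 4927   i=7: 4291
  i=8: 3289   i=9: 4517     …   i=13: 1251
  i=14: 6624
Match at i=14, j=67: n = 14·89 + 67 = 1313.

1313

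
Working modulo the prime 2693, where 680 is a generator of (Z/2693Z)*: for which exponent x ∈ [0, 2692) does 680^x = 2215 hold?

Baby-step giant-step with m = ceil(sqrt(2692)) = 52.
Baby table (680^j mod 2693 for j=0..51):
  0:1  1:680  2:1897  3:13  4:761  5:424  6:169  7:1814
  8:126  9:2197  10:2038  11:1638  12:1631  13:2257  14:2443  15:2352
  16:2411  17:2136  18:953  19:1720  20:838  21:1617  22:816  23:122
  24:2170  25:2529  26:1586  27:1280  28:561  29:1767  30:482  31:1907
  32:1427  33:880  34:554  35:2393  36:668  37:1816  38:1486  39:605
  40:2064  41:467  42:2479  43:2595  44:685  45:2604  46:1419  47:826
  48:1536  49:2289  50:2659  51:1117
Giant step factor: 680^(-52) ≡ 2070 (mod 2693).
Scan 2215·2070^i mod 2693 for i = 0, 1, …:
  i=0: 2215   i=1: 1564   i=2: 494   i=3: 1933
  i=4: 2205   i=5: 2408   i=6: 2510   i=7: 903
  i=8: 268   i=9: 2     …   i=38: 190
  i=39: 122
Match at i=39, j=23: x = 39·52 + 23 = 2051.

2051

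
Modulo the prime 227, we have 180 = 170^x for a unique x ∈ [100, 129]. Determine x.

Compute 170^100 mod 227 = 173, then multiply by 170 repeatedly:
  170^100=173  170^101=127  170^102=25  170^103=164  170^104=186
  170^105=67  170^106=40  170^107=217  170^108=116  170^109=198
  170^110=64  170^111=211  170^112=4  170^113=226  170^114=57
  170^115=156  170^116=188  170^117=180
Found 180 at exponent 117.

117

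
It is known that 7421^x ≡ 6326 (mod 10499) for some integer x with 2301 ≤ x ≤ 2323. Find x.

2301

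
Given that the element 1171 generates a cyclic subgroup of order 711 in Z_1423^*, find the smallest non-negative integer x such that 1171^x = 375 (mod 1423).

Baby-step giant-step with m = ceil(sqrt(711)) = 27.
Baby table (1171^j mod 1423 for j=0..26):
  0:1  1:1171  2:892  3:50  4:207  5:487  6:1077  7:389
  8:159  9:1199  10:951  11:835  12:184  13:591  14:483  15:662
  16:1090  17:1382  18:371  19:426  20:796  21:51  22:1378  23:1379
  24:1127  25:596  26:646
Giant step factor: 1171^(-27) ≡ 1066 (mod 1423).
Scan 375·1066^i mod 1423 for i = 0, 1, …:
  i=0: 375   i=1: 1310   i=2: 497   i=3: 446
  i=4: 154   i=5: 519   i=6: 1130   i=7: 722
  i=8: 1232   i=9: 1306   i=10: 502   i=11: 84
  i=12: 1318   i=13: 487
Match at i=13, j=5: x = 13·27 + 5 = 356.

356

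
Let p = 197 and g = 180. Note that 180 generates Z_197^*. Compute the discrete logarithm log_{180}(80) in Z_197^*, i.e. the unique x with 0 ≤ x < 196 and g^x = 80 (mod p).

69

Baby-step giant-step with m = ceil(sqrt(196)) = 14.
Baby table (180^j mod 197 for j=0..13):
  0:1  1:180  2:92  3:12  4:190  5:119  6:144  7:113
  8:49  9:152  10:174  11:194  12:51  13:118
Giant step factor: 180^(-14) ≡ 93 (mod 197).
Scan 80·93^i mod 197 for i = 0, 1, …:
  i=0: 80   i=1: 151   i=2: 56   i=3: 86
  i=4: 118
Match at i=4, j=13: x = 4·14 + 13 = 69.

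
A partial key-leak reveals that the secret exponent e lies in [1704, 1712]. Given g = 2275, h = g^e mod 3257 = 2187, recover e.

1707

Compute 2275^1704 mod 3257 = 1038, then multiply by 2275 repeatedly:
  2275^1704=1038  2275^1705=125  2275^1706=1016  2275^1707=2187
Found 2187 at exponent 1707.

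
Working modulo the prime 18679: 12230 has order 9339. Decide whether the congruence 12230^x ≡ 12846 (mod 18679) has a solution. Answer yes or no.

12846 ∈ ⟨12230⟩ iff 12846^9339 ≡ 1 (mod 18679), since |⟨12230⟩| = 9339.
12846^9339 mod 18679 = 1.
Since 1 = 1, 12846 lies in the subgroup.

yes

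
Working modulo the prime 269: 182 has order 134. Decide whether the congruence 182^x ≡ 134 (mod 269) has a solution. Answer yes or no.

134 ∈ ⟨182⟩ iff 134^134 ≡ 1 (mod 269), since |⟨182⟩| = 134.
134^134 mod 269 = 268.
Since 268 ≠ 1, 134 does not lie in the subgroup.

no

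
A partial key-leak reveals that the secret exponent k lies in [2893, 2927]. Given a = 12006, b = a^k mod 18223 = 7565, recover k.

2901

Compute 12006^2893 mod 18223 = 505, then multiply by 12006 repeatedly:
  12006^2893=505  12006^2894=12994  12006^2895=17084  12006^2896=10639  12006^2897=6827
  12006^2898=16131  12006^2899=12965  12006^2900=15147  12006^2901=7565
Found 7565 at exponent 2901.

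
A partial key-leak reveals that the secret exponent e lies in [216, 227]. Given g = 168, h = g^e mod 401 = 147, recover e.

225

Compute 168^216 mod 401 = 324, then multiply by 168 repeatedly:
  168^216=324  168^217=297  168^218=172  168^219=24  168^220=22
  168^221=87  168^222=180  168^223=165  168^224=51  168^225=147
Found 147 at exponent 225.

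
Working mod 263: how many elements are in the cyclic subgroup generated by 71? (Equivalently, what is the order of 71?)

262

The order of 71 must divide p − 1 = 262 = 2 · 131.
Divisors: 1, 2, 131, 262.
Check each in increasing order: 71^1 ≡ 71;  71^2 ≡ 44;  71^131 ≡ 262;  71^262 ≡ 1.
Smallest exponent giving 1 is 262.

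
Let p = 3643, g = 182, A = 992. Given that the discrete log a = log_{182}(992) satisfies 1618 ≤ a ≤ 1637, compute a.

Compute 182^1618 mod 3643 = 3530, then multiply by 182 repeatedly:
  182^1618=3530  182^1619=1292  182^1620=1992  182^1621=1887  182^1622=992
Found 992 at exponent 1622.

1622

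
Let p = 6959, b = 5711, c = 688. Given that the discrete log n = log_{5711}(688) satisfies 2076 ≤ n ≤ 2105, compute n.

2081

Compute 5711^2076 mod 6959 = 1748, then multiply by 5711 repeatedly:
  5711^2076=1748  5711^2077=3622  5711^2078=3094  5711^2079=933  5711^2080=4728
  5711^2081=688
Found 688 at exponent 2081.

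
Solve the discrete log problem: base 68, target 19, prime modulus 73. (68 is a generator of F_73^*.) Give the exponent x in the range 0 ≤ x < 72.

62

Baby-step giant-step with m = ceil(sqrt(72)) = 9.
Baby table (68^j mod 73 for j=0..8):
  0:1  1:68  2:25  3:21  4:41  5:14  6:3  7:58
  8:2
Giant step factor: 68^(-9) ≡ 51 (mod 73).
Scan 19·51^i mod 73 for i = 0, 1, …:
  i=0: 19   i=1: 20   i=2: 71   i=3: 44
  i=4: 54   i=5: 53   i=6: 2
Match at i=6, j=8: x = 6·9 + 8 = 62.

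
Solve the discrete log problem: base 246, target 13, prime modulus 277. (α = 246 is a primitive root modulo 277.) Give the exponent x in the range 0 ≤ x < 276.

222

Baby-step giant-step with m = ceil(sqrt(276)) = 17.
Baby table (246^j mod 277 for j=0..16):
  0:1  1:246  2:130  3:125  4:3  5:184  6:113  7:98
  8:9  9:275  10:62  11:17  12:27  13:271  14:186  15:51
  16:81
Giant step factor: 246^(-17) ≡ 200 (mod 277).
Scan 13·200^i mod 277 for i = 0, 1, …:
  i=0: 13   i=1: 107   i=2: 71   i=3: 73
  i=4: 196   i=5: 143   i=6: 69   i=7: 227
  i=8: 249   i=9: 217   i=10: 188   i=11: 205
  i=12: 4   i=13: 246
Match at i=13, j=1: x = 13·17 + 1 = 222.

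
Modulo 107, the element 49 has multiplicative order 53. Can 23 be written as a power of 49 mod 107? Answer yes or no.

yes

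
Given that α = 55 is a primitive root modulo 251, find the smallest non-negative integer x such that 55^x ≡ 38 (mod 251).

128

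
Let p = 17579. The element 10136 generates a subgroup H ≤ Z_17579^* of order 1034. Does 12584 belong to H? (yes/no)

12584 ∈ ⟨10136⟩ iff 12584^1034 ≡ 1 (mod 17579), since |⟨10136⟩| = 1034.
12584^1034 mod 17579 = 6268.
Since 6268 ≠ 1, 12584 does not lie in the subgroup.

no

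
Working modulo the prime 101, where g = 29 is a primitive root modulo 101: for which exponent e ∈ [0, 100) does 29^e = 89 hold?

31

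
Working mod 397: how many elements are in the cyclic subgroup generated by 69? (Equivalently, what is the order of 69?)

99

The order of 69 must divide p − 1 = 396 = 2^2 · 3^2 · 11.
Divisors: 1, 2, 3, 4, 6, 9, 11, 12, 18, 22, 33, 36, 44, 66, 99, 132, 198, 396.
Check each in increasing order: 69^1 ≡ 69;  69^2 ≡ 394;  69^3 ≡ 190;  69^4 ≡ 9;  69^6 ≡ 370;  69^9 ≡ 31;  69^11 ≡ 304;  69^12 ≡ 332;  69^18 ≡ 167;  69^22 ≡ 312;  69^33 ≡ 362;  69^36 ≡ 99;  69^44 ≡ 79;  69^66 ≡ 34;  69^99 ≡ 1.
Smallest exponent giving 1 is 99.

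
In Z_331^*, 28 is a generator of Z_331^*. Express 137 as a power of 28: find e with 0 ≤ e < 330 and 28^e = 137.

133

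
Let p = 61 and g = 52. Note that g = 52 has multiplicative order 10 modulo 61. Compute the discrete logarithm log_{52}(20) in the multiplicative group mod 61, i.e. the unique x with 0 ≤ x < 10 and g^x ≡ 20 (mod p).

Successive powers of 52 modulo 61:
  52^0=1  52^1=52  52^2=20
So 52^2 ≡ 20 (mod 61), giving x = 2.

2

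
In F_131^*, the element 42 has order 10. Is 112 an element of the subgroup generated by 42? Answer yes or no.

112 ∈ ⟨42⟩ iff 112^10 ≡ 1 (mod 131), since |⟨42⟩| = 10.
112^10 mod 131 = 39.
Since 39 ≠ 1, 112 does not lie in the subgroup.

no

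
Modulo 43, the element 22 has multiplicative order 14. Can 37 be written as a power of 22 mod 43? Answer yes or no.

37 ∈ ⟨22⟩ iff 37^14 ≡ 1 (mod 43), since |⟨22⟩| = 14.
37^14 mod 43 = 36.
Since 36 ≠ 1, 37 does not lie in the subgroup.

no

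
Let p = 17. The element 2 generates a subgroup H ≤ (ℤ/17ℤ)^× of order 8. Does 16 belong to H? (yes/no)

⟨2⟩ has order 8; its elements mod 17 are {1, 2, 4, 8, 9, 13, 15, 16}.
16 is in this set.

yes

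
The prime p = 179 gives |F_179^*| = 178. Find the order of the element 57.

89

The order of 57 must divide p − 1 = 178 = 2 · 89.
Divisors: 1, 2, 89, 178.
Check each in increasing order: 57^1 ≡ 57;  57^2 ≡ 27;  57^89 ≡ 1.
Smallest exponent giving 1 is 89.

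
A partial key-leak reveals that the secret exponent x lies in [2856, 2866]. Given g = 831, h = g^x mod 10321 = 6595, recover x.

Compute 831^2856 mod 10321 = 3272, then multiply by 831 repeatedly:
  831^2856=3272  831^2857=4609  831^2858=988  831^2859=5669  831^2860=4563
  831^2861=4046  831^2862=7901  831^2863=1575  831^2864=8379  831^2865=6595
Found 6595 at exponent 2865.

2865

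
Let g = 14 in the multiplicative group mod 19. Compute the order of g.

18

The order of 14 must divide p − 1 = 18 = 2 · 3^2.
Divisors: 1, 2, 3, 6, 9, 18.
Check each in increasing order: 14^1 ≡ 14;  14^2 ≡ 6;  14^3 ≡ 8;  14^6 ≡ 7;  14^9 ≡ 18;  14^18 ≡ 1.
Smallest exponent giving 1 is 18.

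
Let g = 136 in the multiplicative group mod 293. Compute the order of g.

292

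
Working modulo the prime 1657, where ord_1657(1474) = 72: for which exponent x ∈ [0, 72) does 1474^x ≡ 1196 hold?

Baby-step giant-step with m = ceil(sqrt(72)) = 9.
Baby table (1474^j mod 1657 for j=0..8):
  0:1  1:1474  2:349  3:756  4:840  5:381  6:1528  7:409
  8:1375
Giant step factor: 1474^(-9) ≡ 104 (mod 1657).
Scan 1196·104^i mod 1657 for i = 0, 1, …:
  i=0: 1196   i=1: 109   i=2: 1394   i=3: 817
  i=4: 461   i=5: 1548   i=6: 263   i=7: 840
Match at i=7, j=4: x = 7·9 + 4 = 67.

67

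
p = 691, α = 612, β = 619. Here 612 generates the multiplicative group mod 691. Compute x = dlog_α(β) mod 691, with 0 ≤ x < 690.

170

Baby-step giant-step with m = ceil(sqrt(690)) = 27.
Baby table (612^j mod 691 for j=0..26):
  0:1  1:612  2:22  3:335  4:484  5:460  6:283  7:446
  8:7  9:138  10:154  11:272  12:624  13:456  14:599  15:358
  16:49  17:275  18:387  19:522  20:222  21:428  22:47  23:433
  24:343  25:543  26:636
Giant step factor: 612^(-27) ≡ 566 (mod 691).
Scan 619·566^i mod 691 for i = 0, 1, …:
  i=0: 619   i=1: 17   i=2: 639   i=3: 281
  i=4: 116   i=5: 11   i=6: 7
Match at i=6, j=8: x = 6·27 + 8 = 170.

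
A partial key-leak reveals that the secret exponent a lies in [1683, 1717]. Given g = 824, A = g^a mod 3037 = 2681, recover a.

Compute 824^1683 mod 3037 = 1793, then multiply by 824 repeatedly:
  824^1683=1793  824^1684=1450  824^1685=1259  824^1686=1799  824^1687=320
  824^1688=2498  824^1689=2303  824^1690=2584  824^1691=279  824^1692=2121
  824^1693=1429  824^1694=2177  824^1695=2018  824^1696=1593  824^1697=648
  824^1698=2477  824^1699=184  824^1700=2803  824^1701=1552  824^1702=271
  824^1703=1603  824^1704=2814  824^1705=1505  824^1706=1024  824^1707=2527
  824^1708=1903  824^1709=980  824^1710=2715  824^1711=1928  824^1712=321
  824^1713=285  824^1714=991  824^1715=2668  824^1716=2681
Found 2681 at exponent 1716.

1716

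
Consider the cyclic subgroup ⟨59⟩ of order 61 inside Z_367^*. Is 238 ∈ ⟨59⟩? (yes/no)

238 ∈ ⟨59⟩ iff 238^61 ≡ 1 (mod 367), since |⟨59⟩| = 61.
238^61 mod 367 = 84.
Since 84 ≠ 1, 238 does not lie in the subgroup.

no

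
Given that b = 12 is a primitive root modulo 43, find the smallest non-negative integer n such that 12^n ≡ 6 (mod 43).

28

Successive powers of 12 modulo 43:
  12^0=1  12^1=12  12^2=15  12^3=8  12^4=10  12^5=34
  12^6=21  12^7=37  12^8=14  12^9=39  12^10=38  12^11=26
  12^12=11  12^13=3  12^14=36  12^15=2  12^16=24  12^17=30
  12^18=16  12^19=20  12^20=25  12^21=42  12^22=31  12^23=28
  12^24=35  12^25=33  12^26=9  12^27=22  12^28=6
So 12^28 ≡ 6 (mod 43), giving n = 28.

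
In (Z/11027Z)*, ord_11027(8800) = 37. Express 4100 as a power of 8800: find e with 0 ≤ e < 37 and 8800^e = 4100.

17

Successive powers of 8800 modulo 11027:
  8800^0=1  8800^1=8800  8800^2=8406  8800^3=3684  8800^4=10847  8800^5=3888
  8800^6=8646  8800^7=9527  8800^8=10346  8800^9=5888  8800^10=9554  8800^11=5352
  8800^12=1283  8800^13=9779  8800^14=492  8800^15=7016  8800^16=627  8800^17=4100
So 8800^17 ≡ 4100 (mod 11027), giving e = 17.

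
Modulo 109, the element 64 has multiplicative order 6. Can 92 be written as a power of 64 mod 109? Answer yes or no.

no

⟨64⟩ has order 6; its elements mod 109 are {1, 45, 46, 63, 64, 108}.
92 is not in this set.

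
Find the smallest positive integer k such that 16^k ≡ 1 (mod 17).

2

The order of 16 must divide p − 1 = 16 = 2^4.
Divisors: 1, 2, 4, 8, 16.
Check each in increasing order: 16^1 ≡ 16;  16^2 ≡ 1.
Smallest exponent giving 1 is 2.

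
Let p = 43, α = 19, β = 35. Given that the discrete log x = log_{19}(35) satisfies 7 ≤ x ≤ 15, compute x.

Compute 19^7 mod 43 = 37, then multiply by 19 repeatedly:
  19^7=37  19^8=15  19^9=27  19^10=40  19^11=29
  19^12=35
Found 35 at exponent 12.

12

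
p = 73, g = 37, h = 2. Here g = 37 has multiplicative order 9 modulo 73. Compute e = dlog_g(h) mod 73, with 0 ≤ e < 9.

8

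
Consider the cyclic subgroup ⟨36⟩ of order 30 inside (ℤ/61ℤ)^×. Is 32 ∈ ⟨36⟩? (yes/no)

no

32 ∈ ⟨36⟩ iff 32^30 ≡ 1 (mod 61), since |⟨36⟩| = 30.
32^30 mod 61 = 60.
Since 60 ≠ 1, 32 does not lie in the subgroup.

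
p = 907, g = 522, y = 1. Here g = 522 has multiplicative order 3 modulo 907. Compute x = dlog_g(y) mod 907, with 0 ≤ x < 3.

0

Successive powers of 522 modulo 907:
  522^0=1
So 522^0 ≡ 1 (mod 907), giving x = 0.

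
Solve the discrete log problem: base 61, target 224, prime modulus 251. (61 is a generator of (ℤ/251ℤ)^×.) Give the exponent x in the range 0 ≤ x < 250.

91

Baby-step giant-step with m = ceil(sqrt(250)) = 16.
Baby table (61^j mod 251 for j=0..15):
  0:1  1:61  2:207  3:77  4:179  5:126  6:156  7:229
  8:164  9:215  10:63  11:78  12:240  13:82  14:233  15:157
Giant step factor: 61^(-16) ≡ 103 (mod 251).
Scan 224·103^i mod 251 for i = 0, 1, …:
  i=0: 224   i=1: 231   i=2: 199   i=3: 166
  i=4: 30   i=5: 78
Match at i=5, j=11: x = 5·16 + 11 = 91.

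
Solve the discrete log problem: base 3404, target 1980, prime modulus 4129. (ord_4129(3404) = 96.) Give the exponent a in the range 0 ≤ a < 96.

80

Baby-step giant-step with m = ceil(sqrt(96)) = 10.
Baby table (3404^j mod 4129 for j=0..9):
  0:1  1:3404  2:1242  3:3801  4:2447  5:1395  6:230  7:2539
  8:759  9:3011
Giant step factor: 3404^(-10) ≡ 1210 (mod 4129).
Scan 1980·1210^i mod 4129 for i = 0, 1, …:
  i=0: 1980   i=1: 980   i=2: 777   i=3: 2887
  i=4: 136   i=5: 3529   i=6: 704   i=7: 1266
  i=8: 1
Match at i=8, j=0: a = 8·10 + 0 = 80.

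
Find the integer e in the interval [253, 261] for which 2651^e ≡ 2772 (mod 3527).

256

Compute 2651^253 mod 3527 = 2607, then multiply by 2651 repeatedly:
  2651^253=2607  2651^254=1764  2651^255=3089  2651^256=2772
Found 2772 at exponent 256.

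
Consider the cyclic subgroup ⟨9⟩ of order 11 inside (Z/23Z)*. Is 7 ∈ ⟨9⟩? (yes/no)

no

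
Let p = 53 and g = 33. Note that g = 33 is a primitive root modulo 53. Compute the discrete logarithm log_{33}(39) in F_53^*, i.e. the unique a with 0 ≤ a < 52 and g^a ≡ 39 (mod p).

47

Baby-step giant-step with m = ceil(sqrt(52)) = 8.
Baby table (33^j mod 53 for j=0..7):
  0:1  1:33  2:29  3:3  4:46  5:34  6:9  7:32
Giant step factor: 33^(-8) ≡ 13 (mod 53).
Scan 39·13^i mod 53 for i = 0, 1, …:
  i=0: 39   i=1: 30   i=2: 19   i=3: 35
  i=4: 31   i=5: 32
Match at i=5, j=7: a = 5·8 + 7 = 47.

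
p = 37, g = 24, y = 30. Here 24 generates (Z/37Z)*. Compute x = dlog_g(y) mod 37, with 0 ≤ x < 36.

34

Successive powers of 24 modulo 37:
  24^0=1  24^1=24  24^2=21  24^3=23  24^4=34  24^5=2
  24^6=11  24^7=5  24^8=9  24^9=31  24^10=4  24^11=22
  24^12=10  24^13=18  24^14=25  24^15=8  24^16=7  24^17=20
  24^18=36  24^19=13  24^20=16  24^21=14  24^22=3  24^23=35
  24^24=26  24^25=32  24^26=28  24^27=6  24^28=33  24^29=15
  24^30=27  24^31=19  24^32=12  24^33=29  24^34=30
So 24^34 ≡ 30 (mod 37), giving x = 34.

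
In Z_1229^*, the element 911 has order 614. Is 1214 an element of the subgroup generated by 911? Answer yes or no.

no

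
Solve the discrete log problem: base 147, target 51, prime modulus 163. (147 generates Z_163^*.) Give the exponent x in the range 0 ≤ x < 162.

Baby-step giant-step with m = ceil(sqrt(162)) = 13.
Baby table (147^j mod 163 for j=0..12):
  0:1  1:147  2:93  3:142  4:10  5:3  6:115  7:116
  8:100  9:30  10:9  11:19  12:22
Giant step factor: 147^(-13) ≡ 94 (mod 163).
Scan 51·94^i mod 163 for i = 0, 1, …:
  i=0: 51   i=1: 67   i=2: 104   i=3: 159
  i=4: 113   i=5: 27   i=6: 93
Match at i=6, j=2: x = 6·13 + 2 = 80.

80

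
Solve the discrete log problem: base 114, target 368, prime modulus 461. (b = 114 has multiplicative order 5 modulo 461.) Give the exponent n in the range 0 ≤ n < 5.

Successive powers of 114 modulo 461:
  114^0=1  114^1=114  114^2=88  114^3=351  114^4=368
So 114^4 ≡ 368 (mod 461), giving n = 4.

4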